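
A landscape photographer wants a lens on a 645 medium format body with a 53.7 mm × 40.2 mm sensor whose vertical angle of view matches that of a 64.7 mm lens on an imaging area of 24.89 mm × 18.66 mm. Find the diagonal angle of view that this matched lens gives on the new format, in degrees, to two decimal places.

Equal vertical AOV ⇒ f₂ = f₁ · 40.2/18.66 = 64.7 × 2.15434 ≈ 139.3859 mm.
Sensor diagonal = √(53.7² + 40.2²) = √4499.7300 ≈ 67.0800 mm.
Diagonal AOV on the new format = 2·arctan(67.0800 / (2 × 139.3859)) = 2·arctan(0.24063) ≈ 27.0594°.

27.06°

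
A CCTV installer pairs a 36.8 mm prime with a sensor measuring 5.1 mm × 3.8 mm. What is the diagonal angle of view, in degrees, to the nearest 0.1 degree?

9.9°

Sensor diagonal = √(5.1² + 3.8²) = √40.4500 ≈ 6.3600 mm.
Angle of view α = 2·arctan(d/2f) with d = 6.3600 mm and f = 36.8 mm.
d/2f = 0.08641; arctan(0.08641) ≈ 4.9389°, so α ≈ 9.8777°.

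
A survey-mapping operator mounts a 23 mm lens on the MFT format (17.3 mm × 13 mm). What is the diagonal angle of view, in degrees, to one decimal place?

50.4°

Sensor diagonal = √(17.3² + 13²) = √468.2900 ≈ 21.6400 mm.
Angle of view α = 2·arctan(d/2f) with d = 21.6400 mm and f = 23 mm.
d/2f = 0.47043; arctan(0.47043) ≈ 25.1939°, so α ≈ 50.3879°.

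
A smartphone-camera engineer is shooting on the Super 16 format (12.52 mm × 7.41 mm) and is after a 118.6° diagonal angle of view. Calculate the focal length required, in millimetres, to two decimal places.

Sensor diagonal = √(12.52² + 7.41²) = √211.6585 ≈ 14.5485 mm.
From α = 2·arctan(d/2f) we get f = d / (2·tan(α/2)).
With d = 14.5485 mm and α/2 = 59.3°, tan(α/2) ≈ 1.68419, so f ≈ 14.5485 / 3.36838 ≈ 4.3191 mm.

4.32 mm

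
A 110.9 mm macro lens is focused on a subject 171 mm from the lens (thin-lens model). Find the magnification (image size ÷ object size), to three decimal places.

1.845×

Thin lens: 1/f = 1/dₒ + 1/dᵢ → 1/dᵢ = 1/110.9 − 1/171 = 0.0031692 mm⁻¹, so dᵢ ≈ 315.5391 mm.
Magnification m = dᵢ/dₒ = 315.5391/171 ≈ 1.84526.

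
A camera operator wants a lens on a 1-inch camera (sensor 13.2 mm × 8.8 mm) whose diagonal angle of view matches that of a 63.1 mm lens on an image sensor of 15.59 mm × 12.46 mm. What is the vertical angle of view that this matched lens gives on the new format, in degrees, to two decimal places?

Sensor diagonal = √(15.59² + 12.46²) = √398.2997 ≈ 19.9574 mm.
Sensor diagonal = √(13.2² + 8.8²) = √251.6800 ≈ 15.8644 mm.
Equal diagonal AOV ⇒ f₂ = f₁ · 15.8644/19.9574 = 63.1 × 0.79491 ≈ 50.1590 mm.
Vertical AOV on the new format = 2·arctan(8.8 / (2 × 50.1590)) = 2·arctan(0.08772) ≈ 10.0264°.

10.03°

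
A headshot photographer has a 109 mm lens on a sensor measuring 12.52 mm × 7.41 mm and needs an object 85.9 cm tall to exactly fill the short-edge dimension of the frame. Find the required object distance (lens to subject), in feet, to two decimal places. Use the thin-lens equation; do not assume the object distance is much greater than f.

W: 85.9 cm = 859 mm.
Magnification m = h/W = dᵢ/dₒ; combined with 1/f = 1/dₒ + 1/dᵢ this gives dₒ = f·(1 + W/h).
dₒ = 109 mm × (1 + 859/7.41) = 109 × 116.9244 ≈ 12744.762 mm = 12744.762/304.8 ft = 41.8135 ft.

41.81 ft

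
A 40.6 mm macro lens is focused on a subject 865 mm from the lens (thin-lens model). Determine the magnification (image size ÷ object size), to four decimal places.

Thin lens: 1/f = 1/dₒ + 1/dᵢ → 1/dᵢ = 1/40.6 − 1/865 = 0.0234745 mm⁻¹, so dᵢ ≈ 42.5995 mm.
Magnification m = dᵢ/dₒ = 42.5995/865 ≈ 0.04925.

0.0492×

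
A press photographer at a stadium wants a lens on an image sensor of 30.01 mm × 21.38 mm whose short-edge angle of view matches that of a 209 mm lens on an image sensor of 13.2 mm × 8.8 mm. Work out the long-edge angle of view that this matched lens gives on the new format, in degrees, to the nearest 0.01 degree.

Equal short-edge AOV ⇒ f₂ = f₁ · 21.38/8.8 = 209 × 2.42955 ≈ 507.7750 mm.
Long-edge AOV on the new format = 2·arctan(30.01 / (2 × 507.7750)) = 2·arctan(0.02955) ≈ 3.3853°.

3.39°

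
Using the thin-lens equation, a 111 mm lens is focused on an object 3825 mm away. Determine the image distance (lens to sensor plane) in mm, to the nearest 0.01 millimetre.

1/dᵢ = 1/f − 1/dₒ = 1/111 − 1/3825 = 0.0087476 mm⁻¹.
dᵢ = 1/0.0087476 ≈ 114.3174 mm.

114.32 mm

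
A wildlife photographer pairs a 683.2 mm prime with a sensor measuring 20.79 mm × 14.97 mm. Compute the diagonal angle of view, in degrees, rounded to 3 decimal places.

Sensor diagonal = √(20.79² + 14.97²) = √656.3250 ≈ 25.6188 mm.
Angle of view α = 2·arctan(d/2f) with d = 25.6188 mm and f = 683.2 mm.
d/2f = 0.01875; arctan(0.01875) ≈ 1.0741°, so α ≈ 2.1482°.

2.148°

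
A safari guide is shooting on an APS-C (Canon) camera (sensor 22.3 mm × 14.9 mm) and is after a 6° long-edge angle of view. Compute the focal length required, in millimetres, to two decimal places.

212.75 mm

From α = 2·arctan(w/2f) we get f = w / (2·tan(α/2)).
With w = 22.3 mm and α/2 = 3°, tan(α/2) ≈ 0.05241, so f ≈ 22.3 / 0.10482 ≈ 212.7547 mm.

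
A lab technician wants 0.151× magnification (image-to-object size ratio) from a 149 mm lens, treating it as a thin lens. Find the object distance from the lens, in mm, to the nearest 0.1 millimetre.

With m = dᵢ/dₒ and 1/f = 1/dₒ + 1/dᵢ, substituting dᵢ = m·dₒ gives 1/f = (1 + 1/m)/dₒ, hence dₒ = f·(1 + 1/m).
dₒ = 149 × (1 + 1/0.151) = 149 × 7.62252 ≈ 1135.755 mm.

1135.8 mm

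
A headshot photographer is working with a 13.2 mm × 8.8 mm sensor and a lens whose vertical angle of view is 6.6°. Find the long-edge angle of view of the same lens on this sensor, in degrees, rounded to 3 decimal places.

9.886°

From the vertical AOV: f = 8.8 / (2·tan(3.3°)) = 8.8 / 0.11532 ≈ 76.3099 mm.
Long-edge AOV = 2·arctan(13.2 / (2 × 76.3099)) = 2·arctan(0.08649) ≈ 9.8864°.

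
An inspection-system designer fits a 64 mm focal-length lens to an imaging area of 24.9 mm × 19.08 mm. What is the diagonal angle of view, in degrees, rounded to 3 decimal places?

Sensor diagonal = √(24.9² + 19.08²) = √984.0564 ≈ 31.3697 mm.
Angle of view α = 2·arctan(d/2f) with d = 31.3697 mm and f = 64 mm.
d/2f = 0.24508; arctan(0.24508) ≈ 13.7704°, so α ≈ 27.5408°.

27.541°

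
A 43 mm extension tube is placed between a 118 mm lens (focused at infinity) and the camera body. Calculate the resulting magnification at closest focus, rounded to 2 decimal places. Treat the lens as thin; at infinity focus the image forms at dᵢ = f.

0.36×

The tube moves the image plane from f to f + e, so dᵢ = 118 + 43 = 161 mm. Focus is achieved when 1/f = 1/dₒ + 1/dᵢ, giving dₒ = 1/(1/f − 1/(f+e)).
Magnification m = dᵢ/dₒ = (f+e)·(1/f − 1/(f+e)) = e/f = 43/118 ≈ 0.3644.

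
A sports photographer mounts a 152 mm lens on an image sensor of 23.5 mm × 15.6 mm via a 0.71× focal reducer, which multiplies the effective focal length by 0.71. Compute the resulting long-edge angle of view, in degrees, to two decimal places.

Effective focal length f = 152 × 0.71 = 107.92 mm.
α = 2·arctan(23.5 / (2 × 107.92)) = 2·arctan(0.10888) ≈ 12.4274°.

12.43°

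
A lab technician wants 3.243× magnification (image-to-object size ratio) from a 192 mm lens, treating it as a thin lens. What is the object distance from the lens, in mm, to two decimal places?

251.20 mm

With m = dᵢ/dₒ and 1/f = 1/dₒ + 1/dᵢ, substituting dᵢ = m·dₒ gives 1/f = (1 + 1/m)/dₒ, hence dₒ = f·(1 + 1/m).
dₒ = 192 × (1 + 1/3.243) = 192 × 1.30836 ≈ 251.204 mm.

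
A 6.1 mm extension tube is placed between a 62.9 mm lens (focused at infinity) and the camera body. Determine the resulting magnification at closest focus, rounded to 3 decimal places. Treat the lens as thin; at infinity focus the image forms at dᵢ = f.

The tube moves the image plane from f to f + e, so dᵢ = 62.9 + 6.1 = 69 mm. Focus is achieved when 1/f = 1/dₒ + 1/dᵢ, giving dₒ = 1/(1/f − 1/(f+e)).
Magnification m = dᵢ/dₒ = (f+e)·(1/f − 1/(f+e)) = e/f = 6.1/62.9 ≈ 0.0970.

0.097×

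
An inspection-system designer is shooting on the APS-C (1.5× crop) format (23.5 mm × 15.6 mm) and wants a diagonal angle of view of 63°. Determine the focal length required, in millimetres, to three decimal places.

Sensor diagonal = √(23.5² + 15.6²) = √795.6100 ≈ 28.2066 mm.
From α = 2·arctan(d/2f) we get f = d / (2·tan(α/2)).
With d = 28.2066 mm and α/2 = 31.5°, tan(α/2) ≈ 0.61280, so f ≈ 28.2066 / 1.22560 ≈ 23.0145 mm.

23.014 mm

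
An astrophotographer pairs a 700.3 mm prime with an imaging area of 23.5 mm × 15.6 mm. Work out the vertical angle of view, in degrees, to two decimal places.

1.28°

Angle of view α = 2·arctan(h/2f) with h = 15.6 mm and f = 700.3 mm.
h/2f = 0.01114; arctan(0.01114) ≈ 0.6381°, so α ≈ 1.2763°.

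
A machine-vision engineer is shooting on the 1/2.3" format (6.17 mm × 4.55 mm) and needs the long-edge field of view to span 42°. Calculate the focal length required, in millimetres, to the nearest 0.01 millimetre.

8.04 mm

From α = 2·arctan(w/2f) we get f = w / (2·tan(α/2)).
With w = 6.17 mm and α/2 = 21°, tan(α/2) ≈ 0.38386, so f ≈ 6.17 / 0.76773 ≈ 8.0367 mm.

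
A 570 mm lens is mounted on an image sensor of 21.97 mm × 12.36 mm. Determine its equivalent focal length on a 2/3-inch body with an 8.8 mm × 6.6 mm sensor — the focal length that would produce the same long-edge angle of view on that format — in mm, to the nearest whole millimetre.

Equal angle of view means equal width/f ratio, so f₂ = f₁ · (width₂/width₁) = 570 × 8.8/21.97.
f₂ = 570 × 0.40055 ≈ 228.311 mm.

228 mm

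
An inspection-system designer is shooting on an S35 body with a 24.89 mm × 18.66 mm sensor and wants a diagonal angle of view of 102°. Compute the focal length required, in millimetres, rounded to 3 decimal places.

Sensor diagonal = √(24.89² + 18.66²) = √967.7077 ≈ 31.1080 mm.
From α = 2·arctan(d/2f) we get f = d / (2·tan(α/2)).
With d = 31.1080 mm and α/2 = 51°, tan(α/2) ≈ 1.23490, so f ≈ 31.1080 / 2.46979 ≈ 12.5954 mm.

12.595 mm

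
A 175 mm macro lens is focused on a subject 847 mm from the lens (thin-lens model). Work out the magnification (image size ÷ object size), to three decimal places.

Thin lens: 1/f = 1/dₒ + 1/dᵢ → 1/dᵢ = 1/175 − 1/847 = 0.0045336 mm⁻¹, so dᵢ ≈ 220.5729 mm.
Magnification m = dᵢ/dₒ = 220.5729/847 ≈ 0.26042.

0.260×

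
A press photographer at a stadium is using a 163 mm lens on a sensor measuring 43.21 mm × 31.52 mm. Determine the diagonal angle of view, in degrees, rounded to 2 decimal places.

18.63°

Sensor diagonal = √(43.21² + 31.52²) = √2860.6145 ≈ 53.4847 mm.
Angle of view α = 2·arctan(d/2f) with d = 53.4847 mm and f = 163 mm.
d/2f = 0.16406; arctan(0.16406) ≈ 9.3171°, so α ≈ 18.6343°.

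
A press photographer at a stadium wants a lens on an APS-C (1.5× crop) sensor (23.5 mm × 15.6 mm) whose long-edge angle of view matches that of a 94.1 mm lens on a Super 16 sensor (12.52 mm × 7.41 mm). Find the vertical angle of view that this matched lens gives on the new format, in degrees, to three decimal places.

5.057°

Equal long-edge AOV ⇒ f₂ = f₁ · 23.5/12.52 = 94.1 × 1.87700 ≈ 176.6254 mm.
Vertical AOV on the new format = 2·arctan(15.6 / (2 × 176.6254)) = 2·arctan(0.04416) ≈ 5.0572°.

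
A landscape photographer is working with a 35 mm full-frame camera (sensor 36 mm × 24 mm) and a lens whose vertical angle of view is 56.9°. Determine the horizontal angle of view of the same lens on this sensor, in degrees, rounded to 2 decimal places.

78.20°

From the vertical AOV: f = 24 / (2·tan(28.45°)) = 24 / 1.08365 ≈ 22.1473 mm.
Horizontal AOV = 2·arctan(36 / (2 × 22.1473)) = 2·arctan(0.81274) ≈ 78.2042°.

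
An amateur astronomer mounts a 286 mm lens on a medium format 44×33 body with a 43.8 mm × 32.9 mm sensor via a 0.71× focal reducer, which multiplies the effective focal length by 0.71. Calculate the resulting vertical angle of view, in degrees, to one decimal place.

Effective focal length f = 286 × 0.71 = 203.06 mm.
α = 2·arctan(32.9 / (2 × 203.06)) = 2·arctan(0.08101) ≈ 9.2629°.

9.3°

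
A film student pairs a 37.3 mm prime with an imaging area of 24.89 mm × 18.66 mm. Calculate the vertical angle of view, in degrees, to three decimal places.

Angle of view α = 2·arctan(h/2f) with h = 18.66 mm and f = 37.3 mm.
h/2f = 0.25013; arctan(0.25013) ≈ 14.0435°, so α ≈ 28.0869°.

28.087°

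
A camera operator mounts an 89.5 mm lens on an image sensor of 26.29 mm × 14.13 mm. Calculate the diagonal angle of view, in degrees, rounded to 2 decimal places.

18.93°

Sensor diagonal = √(26.29² + 14.13²) = √890.8210 ≈ 29.8466 mm.
Angle of view α = 2·arctan(d/2f) with d = 29.8466 mm and f = 89.5 mm.
d/2f = 0.16674; arctan(0.16674) ≈ 9.4665°, so α ≈ 18.9329°.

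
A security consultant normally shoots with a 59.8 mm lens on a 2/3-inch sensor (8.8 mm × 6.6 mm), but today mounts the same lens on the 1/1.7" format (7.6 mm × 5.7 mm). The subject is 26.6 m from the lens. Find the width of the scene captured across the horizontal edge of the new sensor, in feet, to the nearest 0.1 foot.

The focal length stays 59.8 mm; the relevant sensor dimension is now w = 7.6 mm. Object distance dₒ = 26.6 m = 26600 mm.
Thin-lens field width W = w·(dₒ − f)/f = 7.6 × (26600 − 59.8)/59.8 ≈ 3373.002 mm = 3373.002/304.8 ft = 11.0663 ft.

11.1 ft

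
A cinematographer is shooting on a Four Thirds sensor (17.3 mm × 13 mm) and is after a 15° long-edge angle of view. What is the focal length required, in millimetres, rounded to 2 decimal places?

From α = 2·arctan(w/2f) we get f = w / (2·tan(α/2)).
With w = 17.3 mm and α/2 = 7.5°, tan(α/2) ≈ 0.13165, so f ≈ 17.3 / 0.26330 ≈ 65.7033 mm.

65.70 mm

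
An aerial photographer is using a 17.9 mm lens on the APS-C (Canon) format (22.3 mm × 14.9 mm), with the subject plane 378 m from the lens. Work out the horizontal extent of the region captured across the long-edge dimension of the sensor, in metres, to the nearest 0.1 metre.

dₒ: 378 m = 378000 mm.
Similar triangles through the lens centre give W/dₒ = w/dᵢ; with 1/f = 1/dₒ + 1/dᵢ this gives W = w·(dₒ − f)/f.
W = 22.3 mm × (378000 − 17.9) / 17.9 = 22.3 × 21116.3184 ≈ 470893.901 mm = 470.894 m.

470.9 m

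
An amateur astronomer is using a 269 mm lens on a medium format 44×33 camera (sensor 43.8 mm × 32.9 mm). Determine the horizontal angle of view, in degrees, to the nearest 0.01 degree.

9.31°

Angle of view α = 2·arctan(w/2f) with w = 43.8 mm and f = 269 mm.
w/2f = 0.08141; arctan(0.08141) ≈ 4.6543°, so α ≈ 9.3087°.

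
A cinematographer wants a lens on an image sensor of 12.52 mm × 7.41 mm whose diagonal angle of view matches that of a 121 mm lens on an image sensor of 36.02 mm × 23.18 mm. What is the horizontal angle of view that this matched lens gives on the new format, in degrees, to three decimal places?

17.322°

Sensor diagonal = √(36.02² + 23.18²) = √1834.7528 ≈ 42.8340 mm.
Sensor diagonal = √(12.52² + 7.41²) = √211.6585 ≈ 14.5485 mm.
Equal diagonal AOV ⇒ f₂ = f₁ · 14.5485/42.8340 = 121 × 0.33965 ≈ 41.0974 mm.
Horizontal AOV on the new format = 2·arctan(12.52 / (2 × 41.0974)) = 2·arctan(0.15232) ≈ 17.3216°.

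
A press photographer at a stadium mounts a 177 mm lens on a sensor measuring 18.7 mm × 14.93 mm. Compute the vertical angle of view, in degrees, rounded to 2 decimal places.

Angle of view α = 2·arctan(h/2f) with h = 14.93 mm and f = 177 mm.
h/2f = 0.04218; arctan(0.04218) ≈ 2.4150°, so α ≈ 4.8301°.

4.83°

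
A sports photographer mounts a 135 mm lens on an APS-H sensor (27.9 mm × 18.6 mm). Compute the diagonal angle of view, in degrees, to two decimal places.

14.16°

Sensor diagonal = √(27.9² + 18.6²) = √1124.3700 ≈ 33.5316 mm.
Angle of view α = 2·arctan(d/2f) with d = 33.5316 mm and f = 135 mm.
d/2f = 0.12419; arctan(0.12419) ≈ 7.0794°, so α ≈ 14.1588°.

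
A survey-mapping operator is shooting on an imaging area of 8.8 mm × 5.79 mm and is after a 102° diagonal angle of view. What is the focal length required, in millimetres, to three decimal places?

4.265 mm

Sensor diagonal = √(8.8² + 5.79²) = √110.9641 ≈ 10.5339 mm.
From α = 2·arctan(d/2f) we get f = d / (2·tan(α/2)).
With d = 10.5339 mm and α/2 = 51°, tan(α/2) ≈ 1.23490, so f ≈ 10.5339 / 2.46979 ≈ 4.2651 mm.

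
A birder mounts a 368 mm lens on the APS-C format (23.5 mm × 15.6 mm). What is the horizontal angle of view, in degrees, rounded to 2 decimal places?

Angle of view α = 2·arctan(w/2f) with w = 23.5 mm and f = 368 mm.
w/2f = 0.03193; arctan(0.03193) ≈ 1.8288°, so α ≈ 3.6576°.

3.66°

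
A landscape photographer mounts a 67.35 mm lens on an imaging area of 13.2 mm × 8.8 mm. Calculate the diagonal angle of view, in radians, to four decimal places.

0.2345 rad

Sensor diagonal = √(13.2² + 8.8²) = √251.6800 ≈ 15.8644 mm.
Angle of view α = 2·arctan(d/2f) with d = 15.8644 mm and f = 67.35 mm.
d/2f = 0.11778; arctan(0.11778) ≈ 0.1172 rad, so α ≈ 0.2345 rad.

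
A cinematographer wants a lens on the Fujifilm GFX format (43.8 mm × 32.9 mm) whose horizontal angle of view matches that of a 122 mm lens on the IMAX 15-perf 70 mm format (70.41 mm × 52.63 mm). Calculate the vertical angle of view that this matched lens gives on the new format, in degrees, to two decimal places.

Equal horizontal AOV ⇒ f₂ = f₁ · 43.8/70.41 = 122 × 0.62207 ≈ 75.8926 mm.
Vertical AOV on the new format = 2·arctan(32.9 / (2 × 75.8926)) = 2·arctan(0.21675) ≈ 24.4598°.

24.46°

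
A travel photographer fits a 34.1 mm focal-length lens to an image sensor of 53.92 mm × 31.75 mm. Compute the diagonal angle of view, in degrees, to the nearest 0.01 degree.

85.07°

Sensor diagonal = √(53.92² + 31.75²) = √3915.4289 ≈ 62.5734 mm.
Angle of view α = 2·arctan(d/2f) with d = 62.5734 mm and f = 34.1 mm.
d/2f = 0.91750; arctan(0.91750) ≈ 42.5363°, so α ≈ 85.0727°.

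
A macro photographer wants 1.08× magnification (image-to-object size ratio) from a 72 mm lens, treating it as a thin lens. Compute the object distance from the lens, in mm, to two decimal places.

138.67 mm

With m = dᵢ/dₒ and 1/f = 1/dₒ + 1/dᵢ, substituting dᵢ = m·dₒ gives 1/f = (1 + 1/m)/dₒ, hence dₒ = f·(1 + 1/m).
dₒ = 72 × (1 + 1/1.08) = 72 × 1.92593 ≈ 138.667 mm.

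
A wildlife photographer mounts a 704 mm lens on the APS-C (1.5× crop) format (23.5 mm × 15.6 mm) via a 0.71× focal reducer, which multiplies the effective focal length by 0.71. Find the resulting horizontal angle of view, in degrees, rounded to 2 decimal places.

2.69°

Effective focal length f = 704 × 0.71 = 499.84 mm.
α = 2·arctan(23.5 / (2 × 499.84)) = 2·arctan(0.02351) ≈ 2.6933°.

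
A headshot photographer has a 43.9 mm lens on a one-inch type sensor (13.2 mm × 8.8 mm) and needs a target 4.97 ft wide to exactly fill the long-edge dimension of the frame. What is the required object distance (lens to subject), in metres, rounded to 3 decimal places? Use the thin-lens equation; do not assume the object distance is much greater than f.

5.082 m

W: 4.97 ft × 304.8 mm/ft = 1514.86 mm.
Magnification m = w/W = dᵢ/dₒ; combined with 1/f = 1/dₒ + 1/dᵢ this gives dₒ = f·(1 + W/w).
dₒ = 43.9 mm × (1 + 1514.86/13.2) = 43.9 × 115.7618 ≈ 5081.944 mm = 5.08194 m.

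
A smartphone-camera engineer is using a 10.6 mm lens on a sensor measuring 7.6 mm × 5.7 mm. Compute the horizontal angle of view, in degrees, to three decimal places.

39.445°

Angle of view α = 2·arctan(w/2f) with w = 7.6 mm and f = 10.6 mm.
w/2f = 0.35849; arctan(0.35849) ≈ 19.7223°, so α ≈ 39.4446°.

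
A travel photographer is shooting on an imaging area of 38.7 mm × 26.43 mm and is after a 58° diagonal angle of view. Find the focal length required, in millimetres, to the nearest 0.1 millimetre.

42.3 mm

Sensor diagonal = √(38.7² + 26.43²) = √2196.2349 ≈ 46.8640 mm.
From α = 2·arctan(d/2f) we get f = d / (2·tan(α/2)).
With d = 46.8640 mm and α/2 = 29°, tan(α/2) ≈ 0.55431, so f ≈ 46.8640 / 1.10862 ≈ 42.2725 mm.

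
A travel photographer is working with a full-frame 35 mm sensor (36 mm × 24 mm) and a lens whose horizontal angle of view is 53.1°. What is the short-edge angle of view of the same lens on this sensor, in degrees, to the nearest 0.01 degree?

36.85°

From the horizontal AOV: f = 36 / (2·tan(26.55°)) = 36 / 0.99934 ≈ 36.0237 mm.
Short-edge AOV = 2·arctan(24 / (2 × 36.0237)) = 2·arctan(0.33311) ≈ 36.8473°.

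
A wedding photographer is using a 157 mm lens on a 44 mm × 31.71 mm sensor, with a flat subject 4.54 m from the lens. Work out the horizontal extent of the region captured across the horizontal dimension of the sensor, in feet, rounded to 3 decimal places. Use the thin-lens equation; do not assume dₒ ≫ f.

4.030 ft

dₒ: 4.54 m = 4540 mm.
Similar triangles through the lens centre give W/dₒ = w/dᵢ; with 1/f = 1/dₒ + 1/dᵢ this gives W = w·(dₒ − f)/f.
W = 44 mm × (4540 − 157) / 157 = 44 × 27.9172 ≈ 1228.357 mm = 1228.357/304.8 ft = 4.03004 ft.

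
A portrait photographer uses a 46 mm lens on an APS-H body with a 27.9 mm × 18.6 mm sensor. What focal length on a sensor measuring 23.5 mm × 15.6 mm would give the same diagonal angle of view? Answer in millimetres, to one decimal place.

38.7 mm

Sensor diagonal = √(27.9² + 18.6²) = √1124.3700 ≈ 33.5316 mm.
Sensor diagonal = √(23.5² + 15.6²) = √795.6100 ≈ 28.2066 mm.
Equal angle of view means equal diagonal/f ratio, so f₂ = f₁ · (diagonal₂/diagonal₁) = 46 × 28.2066/33.5316.
f₂ = 46 × 0.84119 ≈ 38.695 mm.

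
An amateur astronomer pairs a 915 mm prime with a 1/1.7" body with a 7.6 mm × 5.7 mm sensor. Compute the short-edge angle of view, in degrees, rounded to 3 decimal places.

Angle of view α = 2·arctan(h/2f) with h = 5.7 mm and f = 915 mm.
h/2f = 0.00311; arctan(0.00311) ≈ 0.1785°, so α ≈ 0.3569°.

0.357°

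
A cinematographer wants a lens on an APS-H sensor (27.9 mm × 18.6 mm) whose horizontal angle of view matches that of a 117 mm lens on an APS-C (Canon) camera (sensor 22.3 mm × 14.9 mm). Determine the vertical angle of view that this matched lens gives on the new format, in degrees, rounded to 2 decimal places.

7.27°

Equal horizontal AOV ⇒ f₂ = f₁ · 27.9/22.3 = 117 × 1.25112 ≈ 146.3812 mm.
Vertical AOV on the new format = 2·arctan(18.6 / (2 × 146.3812)) = 2·arctan(0.06353) ≈ 7.2705°.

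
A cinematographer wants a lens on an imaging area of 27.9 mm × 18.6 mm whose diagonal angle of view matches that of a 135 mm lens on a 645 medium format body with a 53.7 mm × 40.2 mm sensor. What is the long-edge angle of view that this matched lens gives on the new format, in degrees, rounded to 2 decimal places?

Sensor diagonal = √(53.7² + 40.2²) = √4499.7300 ≈ 67.0800 mm.
Sensor diagonal = √(27.9² + 18.6²) = √1124.3700 ≈ 33.5316 mm.
Equal diagonal AOV ⇒ f₂ = f₁ · 33.5316/67.0800 = 135 × 0.49987 ≈ 67.4831 mm.
Long-edge AOV on the new format = 2·arctan(27.9 / (2 × 67.4831)) = 2·arctan(0.20672) ≈ 23.3592°.

23.36°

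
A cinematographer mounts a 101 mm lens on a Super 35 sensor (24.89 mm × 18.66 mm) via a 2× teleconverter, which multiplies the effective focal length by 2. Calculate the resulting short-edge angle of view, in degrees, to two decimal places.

Effective focal length f = 101 × 2 = 202 mm.
α = 2·arctan(18.66 / (2 × 202)) = 2·arctan(0.04619) ≈ 5.2890°.

5.29°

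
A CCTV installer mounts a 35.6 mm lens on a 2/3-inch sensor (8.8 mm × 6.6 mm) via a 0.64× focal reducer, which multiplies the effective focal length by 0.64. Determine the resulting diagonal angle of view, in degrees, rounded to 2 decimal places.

Effective focal length f = 35.6 × 0.64 = 22.784 mm.
Sensor diagonal = √(8.8² + 6.6²) = √121.0000 ≈ 11.0000 mm.
α = 2·arctan(11.000 / (2 × 22.784)) = 2·arctan(0.24140) ≈ 27.1428°.

27.14°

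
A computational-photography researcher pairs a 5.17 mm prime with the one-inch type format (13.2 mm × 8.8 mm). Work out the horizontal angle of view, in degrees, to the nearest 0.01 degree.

103.85°

Angle of view α = 2·arctan(w/2f) with w = 13.2 mm and f = 5.17 mm.
w/2f = 1.27660; arctan(1.27660) ≈ 51.9272°, so α ≈ 103.8544°.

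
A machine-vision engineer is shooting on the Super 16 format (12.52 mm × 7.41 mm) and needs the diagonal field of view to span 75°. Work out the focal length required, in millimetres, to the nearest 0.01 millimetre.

Sensor diagonal = √(12.52² + 7.41²) = √211.6585 ≈ 14.5485 mm.
From α = 2·arctan(d/2f) we get f = d / (2·tan(α/2)).
With d = 14.5485 mm and α/2 = 37.5°, tan(α/2) ≈ 0.76733, so f ≈ 14.5485 / 1.53465 ≈ 9.4800 mm.

9.48 mm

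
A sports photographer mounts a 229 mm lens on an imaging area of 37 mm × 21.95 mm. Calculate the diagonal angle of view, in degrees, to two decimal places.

10.73°

Sensor diagonal = √(37² + 21.95²) = √1850.8025 ≈ 43.0210 mm.
Angle of view α = 2·arctan(d/2f) with d = 43.0210 mm and f = 229 mm.
d/2f = 0.09393; arctan(0.09393) ≈ 5.3662°, so α ≈ 10.7323°.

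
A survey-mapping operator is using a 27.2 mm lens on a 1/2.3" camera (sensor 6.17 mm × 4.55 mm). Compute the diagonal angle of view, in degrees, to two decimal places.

16.04°

Sensor diagonal = √(6.17² + 4.55²) = √58.7714 ≈ 7.6663 mm.
Angle of view α = 2·arctan(d/2f) with d = 7.6663 mm and f = 27.2 mm.
d/2f = 0.14092; arctan(0.14092) ≈ 8.0215°, so α ≈ 16.0430°.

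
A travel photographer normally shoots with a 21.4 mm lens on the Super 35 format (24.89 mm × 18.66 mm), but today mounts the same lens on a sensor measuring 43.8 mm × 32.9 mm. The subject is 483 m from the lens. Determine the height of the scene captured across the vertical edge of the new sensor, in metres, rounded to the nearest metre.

743 m

The focal length stays 21.4 mm; the relevant sensor dimension is now h = 32.9 mm. Object distance dₒ = 483 m = 483000 mm.
Thin-lens field height W = h·(dₒ − f)/f = 32.9 × (483000 − 21.4)/21.4 ≈ 742523.175 mm = 742.523 m.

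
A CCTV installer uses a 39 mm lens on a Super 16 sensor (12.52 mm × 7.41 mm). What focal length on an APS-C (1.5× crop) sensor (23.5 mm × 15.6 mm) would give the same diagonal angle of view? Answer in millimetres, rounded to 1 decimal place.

75.6 mm

Sensor diagonal = √(12.52² + 7.41²) = √211.6585 ≈ 14.5485 mm.
Sensor diagonal = √(23.5² + 15.6²) = √795.6100 ≈ 28.2066 mm.
Equal angle of view means equal diagonal/f ratio, so f₂ = f₁ · (diagonal₂/diagonal₁) = 39 × 28.2066/14.5485.
f₂ = 39 × 1.93880 ≈ 75.613 mm.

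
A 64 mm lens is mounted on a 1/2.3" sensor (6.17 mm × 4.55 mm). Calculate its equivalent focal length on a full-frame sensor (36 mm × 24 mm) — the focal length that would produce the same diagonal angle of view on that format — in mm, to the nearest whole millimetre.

Sensor diagonal = √(6.17² + 4.55²) = √58.7714 ≈ 7.6663 mm.
Sensor diagonal = √(36² + 24²) = √1872.0000 ≈ 43.2666 mm.
Equal angle of view means equal diagonal/f ratio, so f₂ = f₁ · (diagonal₂/diagonal₁) = 64 × 43.2666/7.6663.
f₂ = 64 × 5.64378 ≈ 361.202 mm.

361 mm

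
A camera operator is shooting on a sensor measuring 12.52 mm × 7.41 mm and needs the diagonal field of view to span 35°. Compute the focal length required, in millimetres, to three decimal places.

Sensor diagonal = √(12.52² + 7.41²) = √211.6585 ≈ 14.5485 mm.
From α = 2·arctan(d/2f) we get f = d / (2·tan(α/2)).
With d = 14.5485 mm and α/2 = 17.5°, tan(α/2) ≈ 0.31530, so f ≈ 14.5485 / 0.63060 ≈ 23.0710 mm.

23.071 mm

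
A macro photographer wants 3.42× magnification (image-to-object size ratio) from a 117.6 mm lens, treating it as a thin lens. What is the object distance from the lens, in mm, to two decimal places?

151.99 mm

With m = dᵢ/dₒ and 1/f = 1/dₒ + 1/dᵢ, substituting dᵢ = m·dₒ gives 1/f = (1 + 1/m)/dₒ, hence dₒ = f·(1 + 1/m).
dₒ = 117.6 × (1 + 1/3.42) = 117.6 × 1.29240 ≈ 151.986 mm.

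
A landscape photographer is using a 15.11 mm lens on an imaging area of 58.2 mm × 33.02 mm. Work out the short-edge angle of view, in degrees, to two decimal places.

95.07°

Angle of view α = 2·arctan(h/2f) with h = 33.02 mm and f = 15.11 mm.
h/2f = 1.09265; arctan(1.09265) ≈ 47.5352°, so α ≈ 95.0703°.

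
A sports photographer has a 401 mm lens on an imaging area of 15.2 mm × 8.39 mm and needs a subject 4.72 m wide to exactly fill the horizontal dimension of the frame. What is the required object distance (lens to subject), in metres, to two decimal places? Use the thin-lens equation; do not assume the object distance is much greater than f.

124.92 m

W: 4.72 m = 4720 mm.
Magnification m = w/W = dᵢ/dₒ; combined with 1/f = 1/dₒ + 1/dᵢ this gives dₒ = f·(1 + W/w).
dₒ = 401 mm × (1 + 4720/15.2) = 401 × 311.5263 ≈ 124922.053 mm = 124.922 m.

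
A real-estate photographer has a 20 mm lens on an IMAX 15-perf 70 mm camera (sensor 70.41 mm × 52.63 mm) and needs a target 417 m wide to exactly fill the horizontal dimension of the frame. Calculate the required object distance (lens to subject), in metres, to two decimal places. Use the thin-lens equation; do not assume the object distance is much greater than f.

118.47 m

W: 417 m = 417000 mm.
Magnification m = w/W = dᵢ/dₒ; combined with 1/f = 1/dₒ + 1/dᵢ this gives dₒ = f·(1 + W/w).
dₒ = 20 mm × (1 + 417000/70.41) = 20 × 5923.4542 ≈ 118469.084 mm = 118.469 m.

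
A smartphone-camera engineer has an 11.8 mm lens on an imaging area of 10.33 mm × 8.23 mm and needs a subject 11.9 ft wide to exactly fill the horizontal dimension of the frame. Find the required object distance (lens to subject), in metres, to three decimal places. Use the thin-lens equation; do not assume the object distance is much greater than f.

4.155 m

W: 11.9 ft × 304.8 mm/ft = 3627.12 mm.
Magnification m = w/W = dᵢ/dₒ; combined with 1/f = 1/dₒ + 1/dᵢ this gives dₒ = f·(1 + W/w).
dₒ = 11.8 mm × (1 + 3627.12/10.33) = 11.8 × 352.1249 ≈ 4155.073 mm = 4.15507 m.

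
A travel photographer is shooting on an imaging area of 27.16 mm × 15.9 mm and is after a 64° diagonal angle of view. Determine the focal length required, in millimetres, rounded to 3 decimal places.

25.183 mm

Sensor diagonal = √(27.16² + 15.9²) = √990.4756 ≈ 31.4718 mm.
From α = 2·arctan(d/2f) we get f = d / (2·tan(α/2)).
With d = 31.4718 mm and α/2 = 32°, tan(α/2) ≈ 0.62487, so f ≈ 31.4718 / 1.24974 ≈ 25.1827 mm.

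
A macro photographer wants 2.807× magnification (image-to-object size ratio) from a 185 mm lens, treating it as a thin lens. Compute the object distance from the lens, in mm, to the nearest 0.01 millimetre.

With m = dᵢ/dₒ and 1/f = 1/dₒ + 1/dᵢ, substituting dᵢ = m·dₒ gives 1/f = (1 + 1/m)/dₒ, hence dₒ = f·(1 + 1/m).
dₒ = 185 × (1 + 1/2.807) = 185 × 1.35625 ≈ 250.907 mm.

250.91 mm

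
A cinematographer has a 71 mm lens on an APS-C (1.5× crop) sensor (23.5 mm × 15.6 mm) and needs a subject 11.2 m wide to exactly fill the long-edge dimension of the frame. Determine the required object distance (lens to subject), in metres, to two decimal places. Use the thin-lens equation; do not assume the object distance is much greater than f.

W: 11.2 m = 11200 mm.
Magnification m = w/W = dᵢ/dₒ; combined with 1/f = 1/dₒ + 1/dᵢ this gives dₒ = f·(1 + W/w).
dₒ = 71 mm × (1 + 11200/23.5) = 71 × 477.5957 ≈ 33909.298 mm = 33.9093 m.

33.91 m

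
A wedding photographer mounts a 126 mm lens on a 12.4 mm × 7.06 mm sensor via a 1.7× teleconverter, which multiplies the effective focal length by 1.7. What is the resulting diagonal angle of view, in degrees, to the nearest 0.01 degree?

Effective focal length f = 126 × 1.7 = 214.2 mm.
Sensor diagonal = √(12.4² + 7.06²) = √203.6036 ≈ 14.2690 mm.
α = 2·arctan(14.269 / (2 × 214.2)) = 2·arctan(0.03331) ≈ 3.8154°.

3.82°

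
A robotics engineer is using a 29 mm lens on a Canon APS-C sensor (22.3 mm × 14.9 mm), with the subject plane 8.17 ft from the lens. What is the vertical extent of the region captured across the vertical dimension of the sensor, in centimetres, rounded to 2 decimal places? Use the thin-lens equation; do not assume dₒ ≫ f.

dₒ: 8.17 ft × 304.8 mm/ft = 2490.22 mm.
Similar triangles through the lens centre give W/dₒ = h/dᵢ; with 1/f = 1/dₒ + 1/dᵢ this gives W = h·(dₒ − f)/f.
W = 14.9 mm × (2490.22 − 29) / 29 = 14.9 × 84.8695 ≈ 1264.556 mm = 126.456 cm.

126.46 cm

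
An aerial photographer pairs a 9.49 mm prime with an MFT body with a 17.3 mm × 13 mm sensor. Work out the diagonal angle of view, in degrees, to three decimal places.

Sensor diagonal = √(17.3² + 13²) = √468.2900 ≈ 21.6400 mm.
Angle of view α = 2·arctan(d/2f) with d = 21.6400 mm and f = 9.49 mm.
d/2f = 1.14015; arctan(1.14015) ≈ 48.7467°, so α ≈ 97.4934°.

97.493°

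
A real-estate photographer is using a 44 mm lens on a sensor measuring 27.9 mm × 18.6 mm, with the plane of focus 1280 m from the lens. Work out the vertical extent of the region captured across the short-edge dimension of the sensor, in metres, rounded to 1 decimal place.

541.1 m

dₒ: 1280 m = 1.28e+06 mm.
Similar triangles through the lens centre give W/dₒ = h/dᵢ; with 1/f = 1/dₒ + 1/dᵢ this gives W = h·(dₒ − f)/f.
W = 18.6 mm × (1.28e+06 − 44) / 44 = 18.6 × 29089.9091 ≈ 541072.309 mm = 541.072 m.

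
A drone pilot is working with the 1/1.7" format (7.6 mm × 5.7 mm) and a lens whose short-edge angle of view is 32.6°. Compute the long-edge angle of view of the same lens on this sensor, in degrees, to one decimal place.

42.6°

From the short-edge AOV: f = 5.7 / (2·tan(16.3°)) = 5.7 / 0.58484 ≈ 9.7462 mm.
Long-edge AOV = 2·arctan(7.6 / (2 × 9.7462)) = 2·arctan(0.38989) ≈ 42.6010°.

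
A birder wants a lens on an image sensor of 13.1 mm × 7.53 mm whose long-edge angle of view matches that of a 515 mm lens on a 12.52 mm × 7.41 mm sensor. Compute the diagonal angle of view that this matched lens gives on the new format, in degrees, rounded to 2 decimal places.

1.61°

Equal long-edge AOV ⇒ f₂ = f₁ · 13.1/12.52 = 515 × 1.04633 ≈ 538.8578 mm.
Sensor diagonal = √(13.1² + 7.53²) = √228.3109 ≈ 15.1100 mm.
Diagonal AOV on the new format = 2·arctan(15.1100 / (2 × 538.8578)) = 2·arctan(0.01402) ≈ 1.6065°.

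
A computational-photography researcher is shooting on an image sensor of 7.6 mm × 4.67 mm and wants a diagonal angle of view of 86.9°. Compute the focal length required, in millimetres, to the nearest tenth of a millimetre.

4.7 mm

Sensor diagonal = √(7.6² + 4.67²) = √79.5689 ≈ 8.9201 mm.
From α = 2·arctan(d/2f) we get f = d / (2·tan(α/2)).
With d = 8.9201 mm and α/2 = 43.45°, tan(α/2) ≈ 0.94731, so f ≈ 8.9201 / 1.89461 ≈ 4.7082 mm.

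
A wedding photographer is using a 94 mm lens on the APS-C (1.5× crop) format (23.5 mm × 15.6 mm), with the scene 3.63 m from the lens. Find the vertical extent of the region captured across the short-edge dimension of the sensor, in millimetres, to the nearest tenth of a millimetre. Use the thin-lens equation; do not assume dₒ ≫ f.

586.8 mm

dₒ: 3.63 m = 3630 mm.
Similar triangles through the lens centre give W/dₒ = h/dᵢ; with 1/f = 1/dₒ + 1/dᵢ this gives W = h·(dₒ − f)/f.
W = 15.6 mm × (3630 − 94) / 94 = 15.6 × 37.6170 ≈ 586.826 mm.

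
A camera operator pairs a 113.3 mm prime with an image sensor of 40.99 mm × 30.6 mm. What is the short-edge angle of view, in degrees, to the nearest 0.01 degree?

Angle of view α = 2·arctan(h/2f) with h = 30.6 mm and f = 113.3 mm.
h/2f = 0.13504; arctan(0.13504) ≈ 7.6907°, so α ≈ 15.3814°.

15.38°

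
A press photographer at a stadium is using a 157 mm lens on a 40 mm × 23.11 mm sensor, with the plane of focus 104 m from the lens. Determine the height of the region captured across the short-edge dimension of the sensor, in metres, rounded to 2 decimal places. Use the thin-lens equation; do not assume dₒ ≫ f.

15.29 m

dₒ: 104 m = 104000 mm.
Similar triangles through the lens centre give W/dₒ = h/dᵢ; with 1/f = 1/dₒ + 1/dᵢ this gives W = h·(dₒ − f)/f.
W = 23.11 mm × (104000 − 157) / 157 = 23.11 × 661.4204 ≈ 15285.425 mm = 15.2854 m.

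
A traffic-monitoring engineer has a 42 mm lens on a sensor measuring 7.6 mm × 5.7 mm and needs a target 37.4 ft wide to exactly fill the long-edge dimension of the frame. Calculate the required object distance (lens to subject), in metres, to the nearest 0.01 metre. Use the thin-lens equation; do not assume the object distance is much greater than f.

W: 37.4 ft × 304.8 mm/ft = 11399.52 mm.
Magnification m = w/W = dᵢ/dₒ; combined with 1/f = 1/dₒ + 1/dᵢ this gives dₒ = f·(1 + W/w).
dₒ = 42 mm × (1 + 11399.5/7.6) = 42 × 1500.9368 ≈ 63039.345 mm = 63.0393 m.

63.04 m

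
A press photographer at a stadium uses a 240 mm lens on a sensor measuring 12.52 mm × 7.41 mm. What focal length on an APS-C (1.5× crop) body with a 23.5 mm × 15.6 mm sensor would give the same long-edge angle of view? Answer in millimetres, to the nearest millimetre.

Equal angle of view means equal width/f ratio, so f₂ = f₁ · (width₂/width₁) = 240 × 23.5/12.52.
f₂ = 240 × 1.87700 ≈ 450.479 mm.

450 mm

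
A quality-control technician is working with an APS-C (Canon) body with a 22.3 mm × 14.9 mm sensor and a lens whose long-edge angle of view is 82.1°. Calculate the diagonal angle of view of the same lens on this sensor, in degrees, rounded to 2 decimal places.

From the long-edge AOV: f = 22.3 / (2·tan(41.05°)) = 22.3 / 1.74164 ≈ 12.8040 mm.
Sensor diagonal = √(22.3² + 14.9²) = √719.3000 ≈ 26.8198 mm.
Diagonal AOV = 2·arctan(26.8198 / (2 × 12.8040)) = 2·arctan(1.04732) ≈ 92.6480°.

92.65°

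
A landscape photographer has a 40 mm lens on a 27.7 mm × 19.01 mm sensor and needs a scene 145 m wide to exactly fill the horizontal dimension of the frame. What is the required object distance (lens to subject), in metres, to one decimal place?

W: 145 m = 145000 mm.
Magnification m = w/W = dᵢ/dₒ; combined with 1/f = 1/dₒ + 1/dᵢ this gives dₒ = f·(1 + W/w).
dₒ = 40 mm × (1 + 145000/27.7) = 40 × 5235.6570 ≈ 209426.282 mm = 209.426 m.

209.4 m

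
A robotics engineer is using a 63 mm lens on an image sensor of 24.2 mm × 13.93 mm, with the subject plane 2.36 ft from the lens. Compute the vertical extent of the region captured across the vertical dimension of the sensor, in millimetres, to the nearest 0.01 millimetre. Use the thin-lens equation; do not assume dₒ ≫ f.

145.12 mm

dₒ: 2.36 ft × 304.8 mm/ft = 719.33 mm.
Similar triangles through the lens centre give W/dₒ = h/dᵢ; with 1/f = 1/dₒ + 1/dᵢ this gives W = h·(dₒ − f)/f.
W = 13.93 mm × (719.328 − 63) / 63 = 13.93 × 10.4179 ≈ 145.121 mm.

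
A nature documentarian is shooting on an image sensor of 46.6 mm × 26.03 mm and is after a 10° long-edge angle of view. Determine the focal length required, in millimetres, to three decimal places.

266.320 mm

From α = 2·arctan(w/2f) we get f = w / (2·tan(α/2)).
With w = 46.6 mm and α/2 = 5°, tan(α/2) ≈ 0.08749, so f ≈ 46.6 / 0.17498 ≈ 266.3202 mm.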